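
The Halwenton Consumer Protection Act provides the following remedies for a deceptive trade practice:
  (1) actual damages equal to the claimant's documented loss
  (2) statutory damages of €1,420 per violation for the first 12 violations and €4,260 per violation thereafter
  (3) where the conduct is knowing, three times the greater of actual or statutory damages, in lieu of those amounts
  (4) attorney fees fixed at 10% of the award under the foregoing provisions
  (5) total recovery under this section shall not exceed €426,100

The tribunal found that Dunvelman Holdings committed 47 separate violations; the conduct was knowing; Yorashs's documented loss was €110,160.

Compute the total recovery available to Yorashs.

€426,100

First 12 violations: 12 × €1,420 = €17,040
Remaining violations: (47 − 12) × €4,260 = €149,100
Statutory damages: €17,040 + €149,100 = €166,140
Greater of actual damages (€110,160) or statutory damages (€166,140): €166,140
Trebled: 3 × €166,140 = €498,420
Attorney fees: 10% of €498,420 = €49,842
Total before cap: €498,420 + €49,842 = €548,262
Cap at €426,100: €548,262 exceeds the cap → €426,100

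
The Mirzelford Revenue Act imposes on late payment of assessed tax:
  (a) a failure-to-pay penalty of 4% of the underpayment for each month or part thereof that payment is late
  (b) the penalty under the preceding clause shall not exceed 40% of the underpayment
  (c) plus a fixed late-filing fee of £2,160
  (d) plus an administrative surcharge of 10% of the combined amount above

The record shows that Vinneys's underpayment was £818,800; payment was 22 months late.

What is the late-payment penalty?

Accrued rate: 4% × 22 = 88%, capped at 40% → 40%
Failure-to-pay penalty: 40% of £818,800 = £327,520
Penalty before surcharge: £327,520 + £2,160 = £329,680
Administrative surcharge: 10% of £329,680 = £32,968
Total penalty: £329,680 + £32,968 = £362,648

Penalty: £362,648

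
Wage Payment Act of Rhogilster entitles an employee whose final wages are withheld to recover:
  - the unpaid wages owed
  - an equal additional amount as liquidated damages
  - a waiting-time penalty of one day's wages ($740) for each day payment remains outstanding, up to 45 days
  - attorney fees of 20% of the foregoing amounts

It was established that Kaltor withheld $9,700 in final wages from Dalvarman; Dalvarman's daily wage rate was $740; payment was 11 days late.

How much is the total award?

Liquidated damages (equal amount): $9,700
Penalty days: min(11, 45) = 11
Waiting-time penalty: 11 × $740 = $8,140
Subtotal: $9,700 + $9,700 + $8,140 = $27,540
Attorney fees: 20% of $27,540 = $5,508
Total award: $27,540 + $5,508 = $33,048

$33,048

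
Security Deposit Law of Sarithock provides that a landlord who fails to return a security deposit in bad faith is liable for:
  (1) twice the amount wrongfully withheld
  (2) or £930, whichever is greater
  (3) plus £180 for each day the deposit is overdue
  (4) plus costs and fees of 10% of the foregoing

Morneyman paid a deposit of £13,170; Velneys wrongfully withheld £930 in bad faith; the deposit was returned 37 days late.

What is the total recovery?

£9,372

Doubled: 2 × £930 = £1,860
Minimum £930: £1,860 meets the minimum, no increase.
Late-return penalty: 37 × £180 = £6,660
Damages plus late penalty: £1,860 + £6,660 = £8,520
Costs and fees: 10% of £8,520 = £852
Total recovery: £8,520 + £852 = £9,372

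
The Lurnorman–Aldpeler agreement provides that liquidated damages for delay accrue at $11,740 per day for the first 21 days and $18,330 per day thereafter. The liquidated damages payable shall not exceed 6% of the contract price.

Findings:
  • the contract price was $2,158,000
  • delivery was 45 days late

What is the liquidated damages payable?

First 21 days: 21 × $11,740 = $246,540
Remaining days: (45 − 21) × $18,330 = $439,920
Accrued per-day damages: $246,540 + $439,920 = $686,460
Cap: 6% of $2,158,000 = $129,480
Cap at $129,480: $686,460 exceeds the cap → $129,480

$129,480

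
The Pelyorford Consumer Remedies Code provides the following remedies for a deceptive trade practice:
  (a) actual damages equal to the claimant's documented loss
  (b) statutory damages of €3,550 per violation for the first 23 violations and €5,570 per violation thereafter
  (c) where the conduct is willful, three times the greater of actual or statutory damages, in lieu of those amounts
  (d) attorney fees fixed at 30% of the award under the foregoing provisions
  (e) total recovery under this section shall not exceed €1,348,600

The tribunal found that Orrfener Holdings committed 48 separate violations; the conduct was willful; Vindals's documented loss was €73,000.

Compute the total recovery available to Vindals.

First 23 violations: 23 × €3,550 = €81,650
Remaining violations: (48 − 23) × €5,570 = €139,250
Statutory damages: €81,650 + €139,250 = €220,900
Greater of actual damages (€73,000) or statutory damages (€220,900): €220,900
Trebled: 3 × €220,900 = €662,700
Attorney fees: 30% of €662,700 = €198,810
Total before cap: €662,700 + €198,810 = €861,510
Cap at €1,348,600: €861,510 is within the cap, no reduction.

€861,510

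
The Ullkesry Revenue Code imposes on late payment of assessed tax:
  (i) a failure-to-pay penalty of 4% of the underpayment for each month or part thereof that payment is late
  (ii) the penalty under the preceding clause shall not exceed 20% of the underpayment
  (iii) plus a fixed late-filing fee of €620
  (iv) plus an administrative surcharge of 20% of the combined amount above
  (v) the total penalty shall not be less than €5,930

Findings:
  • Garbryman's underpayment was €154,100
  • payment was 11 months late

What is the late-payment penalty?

€37,728

Accrued rate: 4% × 11 = 44%, capped at 20% → 20%
Failure-to-pay penalty: 20% of €154,100 = €30,820
Penalty before surcharge: €30,820 + €620 = €31,440
Administrative surcharge: 20% of €31,440 = €6,288
Total penalty: €31,440 + €6,288 = €37,728
Minimum €5,930: €37,728 meets the minimum, no increase.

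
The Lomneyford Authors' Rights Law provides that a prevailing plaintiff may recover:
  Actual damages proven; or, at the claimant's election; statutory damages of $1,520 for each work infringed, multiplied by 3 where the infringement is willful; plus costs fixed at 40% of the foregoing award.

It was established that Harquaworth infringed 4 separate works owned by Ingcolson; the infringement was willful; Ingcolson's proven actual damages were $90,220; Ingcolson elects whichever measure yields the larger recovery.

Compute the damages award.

Statutory damages: 4 × $1,520 = $6,080
Trebled: 3 × $6,080 = $18,240
Greater of actual damages ($90,220) or enhanced statutory damages ($18,240): $90,220
Costs: 40% of $90,220 = $36,088
Award plus costs: $90,220 + $36,088 = $126,308

$126,308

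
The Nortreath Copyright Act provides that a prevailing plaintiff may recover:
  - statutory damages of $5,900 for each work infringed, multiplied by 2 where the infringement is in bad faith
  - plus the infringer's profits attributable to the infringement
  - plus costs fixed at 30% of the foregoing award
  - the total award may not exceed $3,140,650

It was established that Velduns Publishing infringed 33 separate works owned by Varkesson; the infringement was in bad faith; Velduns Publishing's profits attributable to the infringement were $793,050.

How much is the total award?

$1,537,185

Statutory damages: 33 × $5,900 = $194,700
Doubled: 2 × $194,700 = $389,400
Combined award: $389,400 + $793,050 = $1,182,450
Costs: 30% of $1,182,450 = $354,735
Award plus costs: $1,182,450 + $354,735 = $1,537,185
Cap at $3,140,650: $1,537,185 is within the cap, no reduction.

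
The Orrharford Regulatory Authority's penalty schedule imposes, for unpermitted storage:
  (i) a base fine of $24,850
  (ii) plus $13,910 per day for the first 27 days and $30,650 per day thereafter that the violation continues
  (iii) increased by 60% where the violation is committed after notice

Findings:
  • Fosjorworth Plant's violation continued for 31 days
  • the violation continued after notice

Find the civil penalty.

$836,832

First 27 days: 27 × $13,910 = $375,570
Remaining days: (31 − 27) × $30,650 = $122,600
Per-day component: $375,570 + $122,600 = $498,170
Base plus per-day: $24,850 + $498,170 = $523,020
Enhancement: 60% of $523,020 = $313,812
Enhanced fine: $523,020 + $313,812 = $836,832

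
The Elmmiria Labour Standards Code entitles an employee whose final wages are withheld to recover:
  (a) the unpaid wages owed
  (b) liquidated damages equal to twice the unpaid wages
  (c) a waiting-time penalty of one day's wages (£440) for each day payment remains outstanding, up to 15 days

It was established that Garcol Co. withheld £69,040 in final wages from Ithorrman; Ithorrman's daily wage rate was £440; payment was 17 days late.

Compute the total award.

Doubled: 2 × £69,040 = £138,080
Penalty days: min(17, 15) = 15
Waiting-time penalty: 15 × £440 = £6,600
Total award: £69,040 + £138,080 + £6,600 = £213,720

£213,720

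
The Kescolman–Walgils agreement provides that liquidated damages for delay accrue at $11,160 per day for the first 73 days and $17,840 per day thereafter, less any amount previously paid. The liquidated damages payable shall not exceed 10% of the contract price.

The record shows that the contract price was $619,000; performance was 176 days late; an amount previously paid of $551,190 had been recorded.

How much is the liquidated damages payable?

$61,900

First 73 days: 73 × $11,160 = $814,680
Remaining days: (176 − 73) × $17,840 = $1,837,520
Accrued per-day damages: $814,680 + $1,837,520 = $2,652,200
Less amount previously paid: $2,652,200 − $551,190 = $2,101,010
Cap: 10% of $619,000 = $61,900
Cap at $61,900: $2,101,010 exceeds the cap → $61,900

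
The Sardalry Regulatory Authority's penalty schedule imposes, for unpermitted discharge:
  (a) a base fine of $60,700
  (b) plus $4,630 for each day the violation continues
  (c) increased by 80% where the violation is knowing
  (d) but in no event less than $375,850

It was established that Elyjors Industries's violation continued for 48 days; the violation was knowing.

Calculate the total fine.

$509,292

Per-day component: 48 × $4,630 = $222,240
Base plus per-day: $60,700 + $222,240 = $282,940
Enhancement: 80% of $282,940 = $226,352
Enhanced fine: $282,940 + $226,352 = $509,292
Minimum $375,850: $509,292 meets the minimum, no increase.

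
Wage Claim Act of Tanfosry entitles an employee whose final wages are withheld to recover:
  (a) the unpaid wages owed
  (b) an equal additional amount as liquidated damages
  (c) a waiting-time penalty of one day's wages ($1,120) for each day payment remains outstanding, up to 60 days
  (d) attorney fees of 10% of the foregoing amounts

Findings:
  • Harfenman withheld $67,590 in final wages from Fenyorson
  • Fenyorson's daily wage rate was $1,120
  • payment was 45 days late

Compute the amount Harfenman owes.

$204,138

Liquidated damages (equal amount): $67,590
Penalty days: min(45, 60) = 45
Waiting-time penalty: 45 × $1,120 = $50,400
Subtotal: $67,590 + $67,590 + $50,400 = $185,580
Attorney fees: 10% of $185,580 = $18,558
Total award: $185,580 + $18,558 = $204,138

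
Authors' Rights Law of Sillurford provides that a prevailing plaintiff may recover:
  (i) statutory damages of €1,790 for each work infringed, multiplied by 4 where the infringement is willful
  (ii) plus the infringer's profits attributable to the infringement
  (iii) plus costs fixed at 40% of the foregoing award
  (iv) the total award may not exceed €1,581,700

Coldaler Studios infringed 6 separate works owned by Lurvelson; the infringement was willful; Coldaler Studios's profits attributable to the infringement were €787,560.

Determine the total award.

€1,162,728

Statutory damages: 6 × €1,790 = €10,740
Multiplied by 4: 4 × €10,740 = €42,960
Combined award: €42,960 + €787,560 = €830,520
Costs: 40% of €830,520 = €332,208
Award plus costs: €830,520 + €332,208 = €1,162,728
Cap at €1,581,700: €1,162,728 is within the cap, no reduction.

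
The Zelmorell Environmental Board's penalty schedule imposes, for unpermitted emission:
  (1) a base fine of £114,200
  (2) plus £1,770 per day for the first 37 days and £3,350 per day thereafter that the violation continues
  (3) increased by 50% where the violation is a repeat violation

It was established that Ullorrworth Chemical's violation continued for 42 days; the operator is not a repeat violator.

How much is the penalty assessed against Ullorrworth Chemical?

Civil penalty: £196,440

First 37 days: 37 × £1,770 = £65,490
Remaining days: (42 − 37) × £3,350 = £16,750
Per-day component: £65,490 + £16,750 = £82,240
Base plus per-day: £114,200 + £82,240 = £196,440
The operator is not a repeat violator: no 50% increase.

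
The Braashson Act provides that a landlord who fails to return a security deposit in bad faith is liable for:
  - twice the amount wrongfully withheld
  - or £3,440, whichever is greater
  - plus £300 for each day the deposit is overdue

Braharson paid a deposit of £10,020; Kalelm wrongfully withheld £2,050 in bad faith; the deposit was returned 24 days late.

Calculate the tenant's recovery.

£11,300

Doubled: 2 × £2,050 = £4,100
Minimum £3,440: £4,100 meets the minimum, no increase.
Late-return penalty: 24 × £300 = £7,200
Damages plus late penalty: £4,100 + £7,200 = £11,300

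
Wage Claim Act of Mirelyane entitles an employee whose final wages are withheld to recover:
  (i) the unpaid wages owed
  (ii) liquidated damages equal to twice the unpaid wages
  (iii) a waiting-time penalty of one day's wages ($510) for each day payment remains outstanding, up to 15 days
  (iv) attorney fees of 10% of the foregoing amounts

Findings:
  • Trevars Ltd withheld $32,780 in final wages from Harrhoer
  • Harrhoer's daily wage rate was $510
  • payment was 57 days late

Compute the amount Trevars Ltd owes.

Doubled: 2 × $32,780 = $65,560
Penalty days: min(57, 15) = 15
Waiting-time penalty: 15 × $510 = $7,650
Subtotal: $32,780 + $65,560 + $7,650 = $105,990
Attorney fees: 10% of $105,990 = $10,599
Total award: $105,990 + $10,599 = $116,589

$116,589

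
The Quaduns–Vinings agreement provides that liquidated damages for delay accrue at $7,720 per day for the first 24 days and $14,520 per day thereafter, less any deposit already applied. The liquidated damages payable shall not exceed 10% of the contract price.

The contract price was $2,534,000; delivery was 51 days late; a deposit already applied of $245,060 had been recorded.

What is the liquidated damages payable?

First 24 days: 24 × $7,720 = $185,280
Remaining days: (51 − 24) × $14,520 = $392,040
Accrued per-day damages: $185,280 + $392,040 = $577,320
Less deposit already applied: $577,320 − $245,060 = $332,260
Cap: 10% of $2,534,000 = $253,400
Cap at $253,400: $332,260 exceeds the cap → $253,400

Liquidated damages: $253,400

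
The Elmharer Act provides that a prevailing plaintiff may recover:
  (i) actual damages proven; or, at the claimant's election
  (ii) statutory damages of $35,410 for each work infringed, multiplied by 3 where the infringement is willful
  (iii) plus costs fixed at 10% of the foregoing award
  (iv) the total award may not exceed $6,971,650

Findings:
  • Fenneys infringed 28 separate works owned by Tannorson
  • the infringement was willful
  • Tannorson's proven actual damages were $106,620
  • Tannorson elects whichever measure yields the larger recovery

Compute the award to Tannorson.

Statutory damages: 28 × $35,410 = $991,480
Trebled: 3 × $991,480 = $2,974,440
Greater of actual damages ($106,620) or enhanced statutory damages ($2,974,440): $2,974,440
Costs: 10% of $2,974,440 = $297,444
Award plus costs: $2,974,440 + $297,444 = $3,271,884
Cap at $6,971,650: $3,271,884 is within the cap, no reduction.

$3,271,884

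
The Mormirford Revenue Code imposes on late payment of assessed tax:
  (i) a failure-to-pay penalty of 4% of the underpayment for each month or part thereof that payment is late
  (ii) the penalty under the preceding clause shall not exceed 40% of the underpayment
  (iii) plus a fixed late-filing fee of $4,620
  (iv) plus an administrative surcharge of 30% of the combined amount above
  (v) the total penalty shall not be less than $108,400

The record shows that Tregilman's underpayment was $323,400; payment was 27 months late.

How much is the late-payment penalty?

Accrued rate: 4% × 27 = 108%, capped at 40% → 40%
Failure-to-pay penalty: 40% of $323,400 = $129,360
Penalty before surcharge: $129,360 + $4,620 = $133,980
Administrative surcharge: 30% of $133,980 = $40,194
Total penalty: $133,980 + $40,194 = $174,174
Minimum $108,400: $174,174 meets the minimum, no increase.

$174,174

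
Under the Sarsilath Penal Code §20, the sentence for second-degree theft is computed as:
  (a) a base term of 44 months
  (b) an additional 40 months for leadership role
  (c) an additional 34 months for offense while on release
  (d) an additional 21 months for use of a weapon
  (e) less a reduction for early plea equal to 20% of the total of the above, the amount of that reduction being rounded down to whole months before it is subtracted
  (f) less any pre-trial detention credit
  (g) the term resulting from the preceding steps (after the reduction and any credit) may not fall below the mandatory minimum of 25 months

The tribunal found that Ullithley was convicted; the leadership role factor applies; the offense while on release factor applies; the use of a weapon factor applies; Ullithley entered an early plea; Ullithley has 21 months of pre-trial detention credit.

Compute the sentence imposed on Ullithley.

91 months

Leadership role enhancement: +40 months
Offense while on release enhancement: +34 months
Use of a weapon enhancement: +21 months
Adjusted term: 44 months + 40 months + 34 months + 21 months = 139 months
Early plea reduction: 20% of 139 months = 27 months (rounded down)
After reduction: 139 − 27 = 112 months
Less pre-trial detention credit: 112 months − 21 months = 91 months
Minimum 25 months: 91 months meets the minimum, no increase.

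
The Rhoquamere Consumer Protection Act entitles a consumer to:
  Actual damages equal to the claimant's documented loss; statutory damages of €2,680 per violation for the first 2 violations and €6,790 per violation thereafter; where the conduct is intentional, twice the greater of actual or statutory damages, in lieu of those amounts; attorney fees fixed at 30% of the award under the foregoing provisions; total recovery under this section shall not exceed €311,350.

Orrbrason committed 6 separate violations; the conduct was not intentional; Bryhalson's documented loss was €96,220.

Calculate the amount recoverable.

€167,362

First 2 violations: 2 × €2,680 = €5,360
Remaining violations: (6 − 2) × €6,790 = €27,160
Statutory damages: €5,360 + €27,160 = €32,520
Conduct not intentional: the in-lieu enhancement does not apply.
Actual plus statutory damages: €96,220 + €32,520 = €128,740
Attorney fees: 30% of €128,740 = €38,622
Total before cap: €128,740 + €38,622 = €167,362
Cap at €311,350: €167,362 is within the cap, no reduction.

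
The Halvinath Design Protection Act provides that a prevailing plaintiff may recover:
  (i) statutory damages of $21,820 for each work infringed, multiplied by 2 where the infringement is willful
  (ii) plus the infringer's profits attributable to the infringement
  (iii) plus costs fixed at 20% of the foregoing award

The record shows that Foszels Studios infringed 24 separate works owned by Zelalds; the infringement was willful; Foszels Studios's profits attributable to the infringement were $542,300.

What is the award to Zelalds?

Award: $1,907,592

Statutory damages: 24 × $21,820 = $523,680
Doubled: 2 × $523,680 = $1,047,360
Combined award: $1,047,360 + $542,300 = $1,589,660
Costs: 20% of $1,589,660 = $317,932
Award plus costs: $1,589,660 + $317,932 = $1,907,592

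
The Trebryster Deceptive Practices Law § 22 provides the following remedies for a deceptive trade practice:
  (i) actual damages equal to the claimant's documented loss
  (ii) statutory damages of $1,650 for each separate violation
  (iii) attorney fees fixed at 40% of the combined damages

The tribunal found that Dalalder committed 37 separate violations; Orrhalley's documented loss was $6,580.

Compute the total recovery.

$94,682

Statutory damages: 37 × $1,650 = $61,050
Combined damages: $6,580 + $61,050 = $67,630
Attorney fees: 40% of $67,630 = $27,052
Total recovery: $67,630 + $27,052 = $94,682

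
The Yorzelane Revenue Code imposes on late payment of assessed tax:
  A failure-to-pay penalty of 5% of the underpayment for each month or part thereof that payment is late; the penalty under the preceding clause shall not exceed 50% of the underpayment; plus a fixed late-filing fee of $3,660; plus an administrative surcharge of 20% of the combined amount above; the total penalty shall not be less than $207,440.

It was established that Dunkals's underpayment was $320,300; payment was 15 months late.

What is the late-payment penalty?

Accrued rate: 5% × 15 = 75%, capped at 50% → 50%
Failure-to-pay penalty: 50% of $320,300 = $160,150
Penalty before surcharge: $160,150 + $3,660 = $163,810
Administrative surcharge: 20% of $163,810 = $32,762
Total penalty: $163,810 + $32,762 = $196,572
Minimum $207,440: $196,572 is below the minimum → $207,440

$207,440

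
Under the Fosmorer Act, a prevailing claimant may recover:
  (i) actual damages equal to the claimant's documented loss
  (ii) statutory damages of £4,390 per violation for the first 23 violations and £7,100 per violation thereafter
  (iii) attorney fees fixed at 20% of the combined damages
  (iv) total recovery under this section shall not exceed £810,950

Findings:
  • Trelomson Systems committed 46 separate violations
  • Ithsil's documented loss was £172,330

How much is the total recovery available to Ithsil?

£523,920

First 23 violations: 23 × £4,390 = £100,970
Remaining violations: (46 − 23) × £7,100 = £163,300
Statutory damages: £100,970 + £163,300 = £264,270
Combined damages: £172,330 + £264,270 = £436,600
Attorney fees: 20% of £436,600 = £87,320
Total before cap: £436,600 + £87,320 = £523,920
Cap at £810,950: £523,920 is within the cap, no reduction.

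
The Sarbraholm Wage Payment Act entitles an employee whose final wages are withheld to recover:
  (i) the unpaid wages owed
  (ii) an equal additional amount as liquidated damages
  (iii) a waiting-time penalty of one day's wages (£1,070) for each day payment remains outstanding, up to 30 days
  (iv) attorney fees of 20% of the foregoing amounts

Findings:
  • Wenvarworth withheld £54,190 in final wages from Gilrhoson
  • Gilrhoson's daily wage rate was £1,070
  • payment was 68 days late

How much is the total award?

£168,576

Liquidated damages (equal amount): £54,190
Penalty days: min(68, 30) = 30
Waiting-time penalty: 30 × £1,070 = £32,100
Subtotal: £54,190 + £54,190 + £32,100 = £140,480
Attorney fees: 20% of £140,480 = £28,096
Total award: £140,480 + £28,096 = £168,576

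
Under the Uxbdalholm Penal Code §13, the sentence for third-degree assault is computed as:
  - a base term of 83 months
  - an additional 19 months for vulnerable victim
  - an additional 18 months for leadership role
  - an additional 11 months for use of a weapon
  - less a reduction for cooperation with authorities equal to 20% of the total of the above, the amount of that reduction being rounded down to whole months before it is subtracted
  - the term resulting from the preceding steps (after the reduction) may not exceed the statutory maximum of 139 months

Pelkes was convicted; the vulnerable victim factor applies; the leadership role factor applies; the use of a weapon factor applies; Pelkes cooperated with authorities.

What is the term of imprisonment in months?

105 months

Vulnerable victim enhancement: +19 months
Leadership role enhancement: +18 months
Use of a weapon enhancement: +11 months
Adjusted term: 83 months + 19 months + 18 months + 11 months = 131 months
Cooperation with authorities reduction: 20% of 131 months = 26 months (rounded down)
After reduction: 131 − 26 = 105 months
Cap at 139 months: 105 months is within the cap, no reduction.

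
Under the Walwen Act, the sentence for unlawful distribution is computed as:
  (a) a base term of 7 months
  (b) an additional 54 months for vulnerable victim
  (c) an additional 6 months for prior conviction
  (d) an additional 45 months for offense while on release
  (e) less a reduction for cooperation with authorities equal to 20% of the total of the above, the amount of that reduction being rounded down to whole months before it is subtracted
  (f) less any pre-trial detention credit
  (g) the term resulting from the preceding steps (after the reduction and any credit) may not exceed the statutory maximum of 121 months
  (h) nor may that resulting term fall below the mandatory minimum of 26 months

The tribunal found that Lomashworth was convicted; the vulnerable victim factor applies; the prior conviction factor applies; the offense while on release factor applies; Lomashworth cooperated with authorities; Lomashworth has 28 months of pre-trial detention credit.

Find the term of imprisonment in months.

62 months

Vulnerable victim enhancement: +54 months
Prior conviction enhancement: +6 months
Offense while on release enhancement: +45 months
Adjusted term: 7 months + 54 months + 6 months + 45 months = 112 months
Cooperation with authorities reduction: 20% of 112 months = 22 months (rounded down)
After reduction: 112 − 22 = 90 months
Less pre-trial detention credit: 90 months − 28 months = 62 months
Cap at 121 months: 62 months is within the cap, no reduction.
Minimum 26 months: 62 months meets the minimum, no increase.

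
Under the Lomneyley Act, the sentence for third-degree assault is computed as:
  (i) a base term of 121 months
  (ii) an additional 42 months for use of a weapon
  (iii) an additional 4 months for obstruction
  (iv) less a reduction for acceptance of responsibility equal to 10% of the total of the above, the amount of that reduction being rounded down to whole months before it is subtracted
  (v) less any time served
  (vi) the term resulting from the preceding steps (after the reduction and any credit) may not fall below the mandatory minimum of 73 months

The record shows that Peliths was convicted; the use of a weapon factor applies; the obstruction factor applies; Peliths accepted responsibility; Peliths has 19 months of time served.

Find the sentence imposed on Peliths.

Use of a weapon enhancement: +42 months
Obstruction enhancement: +4 months
Adjusted term: 121 months + 42 months + 4 months = 167 months
Acceptance of responsibility reduction: 10% of 167 months = 16 months (rounded down)
After reduction: 167 − 16 = 151 months
Less time served: 151 months − 19 months = 132 months
Minimum 73 months: 132 months meets the minimum, no increase.

132 months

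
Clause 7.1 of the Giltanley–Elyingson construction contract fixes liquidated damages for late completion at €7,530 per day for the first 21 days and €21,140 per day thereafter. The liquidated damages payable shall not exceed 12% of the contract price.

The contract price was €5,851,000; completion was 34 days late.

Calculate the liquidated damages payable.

First 21 days: 21 × €7,530 = €158,130
Remaining days: (34 − 21) × €21,140 = €274,820
Accrued per-day damages: €158,130 + €274,820 = €432,950
Cap: 12% of €5,851,000 = €702,120
Cap at €702,120: €432,950 is within the cap, no reduction.

Liquidated damages: €432,950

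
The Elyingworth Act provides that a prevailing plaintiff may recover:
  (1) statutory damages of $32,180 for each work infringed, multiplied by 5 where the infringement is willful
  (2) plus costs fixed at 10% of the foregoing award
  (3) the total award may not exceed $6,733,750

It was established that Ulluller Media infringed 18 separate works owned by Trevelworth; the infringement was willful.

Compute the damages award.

$3,185,820

Statutory damages: 18 × $32,180 = $579,240
Multiplied by 5: 5 × $579,240 = $2,896,200
Costs: 10% of $2,896,200 = $289,620
Award plus costs: $2,896,200 + $289,620 = $3,185,820
Cap at $6,733,750: $3,185,820 is within the cap, no reduction.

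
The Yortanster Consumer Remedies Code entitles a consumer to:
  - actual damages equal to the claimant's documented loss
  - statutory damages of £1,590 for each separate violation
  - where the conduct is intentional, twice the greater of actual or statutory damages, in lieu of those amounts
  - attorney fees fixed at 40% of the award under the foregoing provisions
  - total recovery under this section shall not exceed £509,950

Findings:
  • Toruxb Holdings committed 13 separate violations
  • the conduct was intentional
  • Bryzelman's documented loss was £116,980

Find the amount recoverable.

£327,544

Statutory damages: 13 × £1,590 = £20,670
Greater of actual damages (£116,980) or statutory damages (£20,670): £116,980
Doubled: 2 × £116,980 = £233,960
Attorney fees: 40% of £233,960 = £93,584
Total before cap: £233,960 + £93,584 = £327,544
Cap at £509,950: £327,544 is within the cap, no reduction.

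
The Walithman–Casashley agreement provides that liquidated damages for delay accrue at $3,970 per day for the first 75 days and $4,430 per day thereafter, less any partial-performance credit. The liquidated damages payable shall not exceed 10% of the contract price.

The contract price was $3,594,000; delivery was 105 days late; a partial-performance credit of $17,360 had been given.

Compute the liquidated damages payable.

$359,400

First 75 days: 75 × $3,970 = $297,750
Remaining days: (105 − 75) × $4,430 = $132,900
Accrued per-day damages: $297,750 + $132,900 = $430,650
Less partial-performance credit: $430,650 − $17,360 = $413,290
Cap: 10% of $3,594,000 = $359,400
Cap at $359,400: $413,290 exceeds the cap → $359,400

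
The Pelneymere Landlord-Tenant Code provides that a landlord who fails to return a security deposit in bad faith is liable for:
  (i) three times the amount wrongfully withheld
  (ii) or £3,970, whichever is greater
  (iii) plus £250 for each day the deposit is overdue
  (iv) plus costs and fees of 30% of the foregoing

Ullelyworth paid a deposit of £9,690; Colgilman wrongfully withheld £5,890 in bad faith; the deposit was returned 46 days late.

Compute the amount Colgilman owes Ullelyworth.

£37,921

Trebled: 3 × £5,890 = £17,670
Minimum £3,970: £17,670 meets the minimum, no increase.
Late-return penalty: 46 × £250 = £11,500
Damages plus late penalty: £17,670 + £11,500 = £29,170
Costs and fees: 30% of £29,170 = £8,751
Total recovery: £29,170 + £8,751 = £37,921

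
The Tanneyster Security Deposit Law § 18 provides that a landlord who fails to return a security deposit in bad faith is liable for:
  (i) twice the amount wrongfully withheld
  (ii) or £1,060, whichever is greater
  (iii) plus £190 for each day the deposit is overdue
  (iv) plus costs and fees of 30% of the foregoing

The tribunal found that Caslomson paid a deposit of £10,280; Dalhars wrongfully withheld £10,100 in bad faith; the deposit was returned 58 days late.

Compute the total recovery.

Doubled: 2 × £10,100 = £20,200
Minimum £1,060: £20,200 meets the minimum, no increase.
Late-return penalty: 58 × £190 = £11,020
Damages plus late penalty: £20,200 + £11,020 = £31,220
Costs and fees: 30% of £31,220 = £9,366
Total recovery: £31,220 + £9,366 = £40,586

£40,586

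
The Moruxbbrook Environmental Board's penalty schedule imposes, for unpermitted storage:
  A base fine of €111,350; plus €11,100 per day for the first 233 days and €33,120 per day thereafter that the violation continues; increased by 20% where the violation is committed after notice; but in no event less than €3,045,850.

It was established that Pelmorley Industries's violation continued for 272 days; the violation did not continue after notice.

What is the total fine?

€3,989,330

First 233 days: 233 × €11,100 = €2,586,300
Remaining days: (272 − 233) × €33,120 = €1,291,680
Per-day component: €2,586,300 + €1,291,680 = €3,877,980
Base plus per-day: €111,350 + €3,877,980 = €3,989,330
The violation did not continue after notice: no 20% increase.
Minimum €3,045,850: €3,989,330 meets the minimum, no increase.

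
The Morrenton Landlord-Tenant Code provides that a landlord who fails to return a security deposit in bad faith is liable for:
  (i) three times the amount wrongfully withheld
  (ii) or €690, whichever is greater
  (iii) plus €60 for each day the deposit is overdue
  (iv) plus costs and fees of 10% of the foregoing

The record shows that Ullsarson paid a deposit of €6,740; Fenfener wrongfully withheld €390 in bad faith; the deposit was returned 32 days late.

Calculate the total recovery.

Trebled: 3 × €390 = €1,170
Minimum €690: €1,170 meets the minimum, no increase.
Late-return penalty: 32 × €60 = €1,920
Damages plus late penalty: €1,170 + €1,920 = €3,090
Costs and fees: 10% of €3,090 = €309
Total recovery: €3,090 + €309 = €3,399

€3,399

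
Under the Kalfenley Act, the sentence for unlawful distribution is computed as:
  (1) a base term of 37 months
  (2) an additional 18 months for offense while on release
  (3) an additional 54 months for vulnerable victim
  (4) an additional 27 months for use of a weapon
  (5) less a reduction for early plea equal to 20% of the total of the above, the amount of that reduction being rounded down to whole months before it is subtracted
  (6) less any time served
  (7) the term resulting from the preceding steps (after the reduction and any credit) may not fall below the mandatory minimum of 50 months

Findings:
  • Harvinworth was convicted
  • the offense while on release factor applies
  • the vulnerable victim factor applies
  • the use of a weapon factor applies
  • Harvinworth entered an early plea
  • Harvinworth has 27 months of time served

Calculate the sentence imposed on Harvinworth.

Offense while on release enhancement: +18 months
Vulnerable victim enhancement: +54 months
Use of a weapon enhancement: +27 months
Adjusted term: 37 months + 18 months + 54 months + 27 months = 136 months
Early plea reduction: 20% of 136 months = 27 months (rounded down)
After reduction: 136 − 27 = 109 months
Less time served: 109 months − 27 months = 82 months
Minimum 50 months: 82 months meets the minimum, no increase.

82 months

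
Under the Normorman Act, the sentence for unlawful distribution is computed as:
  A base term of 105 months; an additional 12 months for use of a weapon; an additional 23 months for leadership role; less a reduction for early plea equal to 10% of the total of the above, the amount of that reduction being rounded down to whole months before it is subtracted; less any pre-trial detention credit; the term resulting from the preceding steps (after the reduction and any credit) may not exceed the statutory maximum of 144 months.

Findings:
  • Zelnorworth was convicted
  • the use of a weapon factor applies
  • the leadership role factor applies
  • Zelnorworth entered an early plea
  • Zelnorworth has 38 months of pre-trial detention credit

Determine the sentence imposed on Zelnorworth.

Use of a weapon enhancement: +12 months
Leadership role enhancement: +23 months
Adjusted term: 105 months + 12 months + 23 months = 140 months
Early plea reduction: 10% of 140 months = 14 months (rounded down)
After reduction: 140 − 14 = 126 months
Less pre-trial detention credit: 126 months − 38 months = 88 months
Cap at 144 months: 88 months is within the cap, no reduction.

88 months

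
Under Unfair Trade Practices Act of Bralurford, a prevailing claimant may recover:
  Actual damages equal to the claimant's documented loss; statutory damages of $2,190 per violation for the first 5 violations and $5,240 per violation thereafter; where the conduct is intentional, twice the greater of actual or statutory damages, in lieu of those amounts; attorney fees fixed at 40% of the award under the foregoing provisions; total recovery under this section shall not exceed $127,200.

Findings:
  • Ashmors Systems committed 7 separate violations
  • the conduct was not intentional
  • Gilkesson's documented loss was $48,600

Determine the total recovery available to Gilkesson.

First 5 violations: 5 × $2,190 = $10,950
Remaining violations: (7 − 5) × $5,240 = $10,480
Statutory damages: $10,950 + $10,480 = $21,430
Conduct not intentional: the in-lieu enhancement does not apply.
Actual plus statutory damages: $48,600 + $21,430 = $70,030
Attorney fees: 40% of $70,030 = $28,012
Total before cap: $70,030 + $28,012 = $98,042
Cap at $127,200: $98,042 is within the cap, no reduction.

$98,042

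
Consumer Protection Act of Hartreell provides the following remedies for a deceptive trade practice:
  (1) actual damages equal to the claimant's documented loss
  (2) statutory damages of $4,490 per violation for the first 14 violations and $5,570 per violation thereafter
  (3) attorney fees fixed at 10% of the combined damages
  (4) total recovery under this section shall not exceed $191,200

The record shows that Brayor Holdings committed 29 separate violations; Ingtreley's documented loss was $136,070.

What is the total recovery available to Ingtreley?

First 14 violations: 14 × $4,490 = $62,860
Remaining violations: (29 − 14) × $5,570 = $83,550
Statutory damages: $62,860 + $83,550 = $146,410
Combined damages: $136,070 + $146,410 = $282,480
Attorney fees: 10% of $282,480 = $28,248
Total before cap: $282,480 + $28,248 = $310,728
Cap at $191,200: $310,728 exceeds the cap → $191,200

$191,200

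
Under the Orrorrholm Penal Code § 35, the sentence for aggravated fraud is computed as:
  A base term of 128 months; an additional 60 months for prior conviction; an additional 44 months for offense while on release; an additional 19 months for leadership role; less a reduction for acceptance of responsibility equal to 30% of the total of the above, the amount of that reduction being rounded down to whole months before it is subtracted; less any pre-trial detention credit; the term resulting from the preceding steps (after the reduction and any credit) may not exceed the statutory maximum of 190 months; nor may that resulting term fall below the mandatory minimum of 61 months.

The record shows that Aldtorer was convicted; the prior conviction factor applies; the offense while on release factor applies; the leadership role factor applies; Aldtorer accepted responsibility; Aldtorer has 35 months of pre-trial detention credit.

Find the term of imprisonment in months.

Prior conviction enhancement: +60 months
Offense while on release enhancement: +44 months
Leadership role enhancement: +19 months
Adjusted term: 128 months + 60 months + 44 months + 19 months = 251 months
Acceptance of responsibility reduction: 30% of 251 months = 75 months (rounded down)
After reduction: 251 − 75 = 176 months
Less pre-trial detention credit: 176 months − 35 months = 141 months
Cap at 190 months: 141 months is within the cap, no reduction.
Minimum 61 months: 141 months meets the minimum, no increase.

141 months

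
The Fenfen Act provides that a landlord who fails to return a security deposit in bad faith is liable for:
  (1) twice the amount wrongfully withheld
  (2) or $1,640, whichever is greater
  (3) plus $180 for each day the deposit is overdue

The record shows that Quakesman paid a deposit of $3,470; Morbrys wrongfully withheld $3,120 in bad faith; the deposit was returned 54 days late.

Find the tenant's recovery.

$15,960

Doubled: 2 × $3,120 = $6,240
Minimum $1,640: $6,240 meets the minimum, no increase.
Late-return penalty: 54 × $180 = $9,720
Damages plus late penalty: $6,240 + $9,720 = $15,960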